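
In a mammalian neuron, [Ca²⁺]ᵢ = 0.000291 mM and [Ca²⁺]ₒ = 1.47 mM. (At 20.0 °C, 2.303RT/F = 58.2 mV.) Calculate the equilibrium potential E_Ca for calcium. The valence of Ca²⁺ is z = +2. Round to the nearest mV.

E = (58.2/z) · log₁₀([Ca²⁺]_out/[Ca²⁺]_in) with z = +2.
= (58.2/2) · log₁₀(1.47/0.000291) = 29.10 · log₁₀(5052)
= 29.10 · (3.7034) = 107.77 mV

108 mV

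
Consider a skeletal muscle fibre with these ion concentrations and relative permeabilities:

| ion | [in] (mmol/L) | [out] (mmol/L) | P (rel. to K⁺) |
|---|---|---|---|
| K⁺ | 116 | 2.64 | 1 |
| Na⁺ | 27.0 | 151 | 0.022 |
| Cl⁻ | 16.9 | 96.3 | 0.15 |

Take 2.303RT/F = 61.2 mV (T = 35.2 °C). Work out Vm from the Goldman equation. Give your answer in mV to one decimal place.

Vm = 61.2 · log₁₀[(Σ P·[cation]ₒ + Σ P·[anion]ᵢ) / (Σ P·[cation]ᵢ + Σ P·[anion]ₒ)]
Numerator = 1×2.64 + 0.022×151 + 0.15×16.9 = 8.497
Denominator = 1×116 + 0.022×27.0 + 0.15×96.3 = 131
Vm = 61.2 · log₁₀(0.064843) = 61.2 × (-1.1881) = -72.71 mV

-72.7 mV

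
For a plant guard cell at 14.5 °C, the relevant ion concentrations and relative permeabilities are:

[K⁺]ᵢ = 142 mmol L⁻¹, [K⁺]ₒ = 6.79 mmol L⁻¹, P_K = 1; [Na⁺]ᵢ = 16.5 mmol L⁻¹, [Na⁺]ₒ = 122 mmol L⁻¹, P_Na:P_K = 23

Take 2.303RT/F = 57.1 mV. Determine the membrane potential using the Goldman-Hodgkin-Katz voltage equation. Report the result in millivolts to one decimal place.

Vm = 57.1 · log₁₀[(Σ P·[cation]ₒ + Σ P·[anion]ᵢ) / (Σ P·[cation]ᵢ + Σ P·[anion]ₒ)]
Numerator = 1×6.79 + 23×122 = 2813
Denominator = 1×142 + 23×16.5 = 521.5
Vm = 57.1 · log₁₀(5.3937) = 57.1 × (0.7319) = 41.79 mV

41.8 mV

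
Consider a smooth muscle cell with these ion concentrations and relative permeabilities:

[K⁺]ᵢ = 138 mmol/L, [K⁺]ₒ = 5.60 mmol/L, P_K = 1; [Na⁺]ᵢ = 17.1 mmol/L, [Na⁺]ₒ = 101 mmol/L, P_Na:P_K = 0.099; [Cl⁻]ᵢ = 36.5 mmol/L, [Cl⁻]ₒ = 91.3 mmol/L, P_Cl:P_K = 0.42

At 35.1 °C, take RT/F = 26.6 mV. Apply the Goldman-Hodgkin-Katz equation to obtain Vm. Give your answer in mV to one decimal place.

Vm = 26.6 · ln[(Σ P·[cation]ₒ + Σ P·[anion]ᵢ) / (Σ P·[cation]ᵢ + Σ P·[anion]ₒ)]
Numerator = 1×5.60 + 0.099×101 + 0.42×36.5 = 30.93
Denominator = 1×138 + 0.099×17.1 + 0.42×91.3 = 178
Vm = 26.6 · ln(0.17372) = 26.6 × (-1.7503) = -46.56 mV

-46.6 mV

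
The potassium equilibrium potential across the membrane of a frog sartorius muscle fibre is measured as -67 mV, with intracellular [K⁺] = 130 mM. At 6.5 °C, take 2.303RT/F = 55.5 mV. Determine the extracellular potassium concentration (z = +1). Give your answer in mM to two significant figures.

8.1 mM

Nernst: E = (55.5/1) · log₁₀([out]/[in]), so log₁₀([out]/[in]) = -67.0 × 1 / 55.5 = -1.2072.
[out]/[in] = 10^(-1.2072) = 0.06206.
[out] = 0.06206 × 130 = 8.067 mM.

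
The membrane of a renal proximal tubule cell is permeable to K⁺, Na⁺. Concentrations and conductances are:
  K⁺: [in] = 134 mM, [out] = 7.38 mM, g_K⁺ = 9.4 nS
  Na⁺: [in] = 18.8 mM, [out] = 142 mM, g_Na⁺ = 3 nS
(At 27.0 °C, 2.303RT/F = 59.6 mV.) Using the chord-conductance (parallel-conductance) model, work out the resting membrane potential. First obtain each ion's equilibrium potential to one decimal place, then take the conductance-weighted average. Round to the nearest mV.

-44 mV

E_K⁺ = (59.6/1)·log₁₀(7.38/134) = -75.0 mV
E_Na⁺ = (59.6/1)·log₁₀(142/18.8) = 52.3 mV
Vm = (Σ gᵢEᵢ)/(Σ gᵢ) = (9.4·-75.0 + 3·52.3) / (9.4 + 3)
= -548.10 / 12.4 = -44.20 mV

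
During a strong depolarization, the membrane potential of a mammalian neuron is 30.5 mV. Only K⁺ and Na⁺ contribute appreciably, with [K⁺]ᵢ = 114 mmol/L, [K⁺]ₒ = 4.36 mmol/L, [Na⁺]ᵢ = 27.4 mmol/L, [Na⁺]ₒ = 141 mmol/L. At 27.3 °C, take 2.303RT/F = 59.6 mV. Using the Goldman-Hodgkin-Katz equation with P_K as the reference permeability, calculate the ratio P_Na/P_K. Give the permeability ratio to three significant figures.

7.04

Let α = P_Na/P_K. GHK: Vm = 59.6·log₁₀[(Kₒ + α·Naₒ)/(Kᵢ + α·Naᵢ)].
10^(Vm/59.6) = 10^(30.5/59.6) = 3.249
So 3.249·(Kᵢ + α·Naᵢ) = Kₒ + α·Naₒ → α = (3.249·114.0 − 4.36) / (141.0 − 3.249·27.4)
α = (370.4 − 4.36) / (141.0 − 89.02) = 366/51.98 = 7.042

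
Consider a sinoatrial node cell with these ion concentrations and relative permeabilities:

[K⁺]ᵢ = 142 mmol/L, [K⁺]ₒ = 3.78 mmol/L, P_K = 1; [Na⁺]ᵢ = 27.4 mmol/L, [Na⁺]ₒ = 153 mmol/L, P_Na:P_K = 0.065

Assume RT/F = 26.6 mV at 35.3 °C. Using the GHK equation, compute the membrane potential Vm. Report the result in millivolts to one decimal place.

Vm = 26.6 · ln[(Σ P·[cation]ₒ + Σ P·[anion]ᵢ) / (Σ P·[cation]ᵢ + Σ P·[anion]ₒ)]
Numerator = 1×3.78 + 0.065×153 = 13.72
Denominator = 1×142 + 0.065×27.4 = 143.8
Vm = 26.6 · ln(0.095458) = 26.6 × (-2.3491) = -62.49 mV

-62.5 mV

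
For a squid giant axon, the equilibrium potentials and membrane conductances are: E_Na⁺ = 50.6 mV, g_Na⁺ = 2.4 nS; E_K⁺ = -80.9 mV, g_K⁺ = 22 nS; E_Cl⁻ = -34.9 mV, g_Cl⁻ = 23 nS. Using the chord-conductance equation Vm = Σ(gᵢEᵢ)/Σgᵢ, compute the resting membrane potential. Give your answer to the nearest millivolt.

-52 mV

Σ gᵢEᵢ = 2.4·(50.6) + 22·(-80.9) + 23·(-34.9) = -2461.06
Σ gᵢ = 2.4 + 22 + 23 = 47.4
Vm = -2461.06 / 47.4 = -51.92 mV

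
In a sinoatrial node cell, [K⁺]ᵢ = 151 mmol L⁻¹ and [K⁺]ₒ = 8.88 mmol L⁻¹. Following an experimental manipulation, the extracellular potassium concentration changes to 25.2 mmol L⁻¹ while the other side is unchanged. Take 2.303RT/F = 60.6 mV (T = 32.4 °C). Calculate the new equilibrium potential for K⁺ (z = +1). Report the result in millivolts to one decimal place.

-47.1 mV

After the shift: [K⁺]_out = 25.2, [K⁺]_in = 151 mmol L⁻¹.
E_new = (60.6/1)·log₁₀(25.2/151) = 60.60 · (-0.7776) = -47.12 mV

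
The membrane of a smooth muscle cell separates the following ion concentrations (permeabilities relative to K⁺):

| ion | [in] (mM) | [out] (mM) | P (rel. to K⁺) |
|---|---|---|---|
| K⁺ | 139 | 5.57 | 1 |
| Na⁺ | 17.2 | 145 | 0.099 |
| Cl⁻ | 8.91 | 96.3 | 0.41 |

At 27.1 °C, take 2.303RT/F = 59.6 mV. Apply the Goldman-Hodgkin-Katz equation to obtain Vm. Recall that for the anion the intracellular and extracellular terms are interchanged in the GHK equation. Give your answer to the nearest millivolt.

-53 mV

Vm = 59.6 · log₁₀[(Σ P·[cation]ₒ + Σ P·[anion]ᵢ) / (Σ P·[cation]ᵢ + Σ P·[anion]ₒ)]
Numerator = 1×5.57 + 0.099×145 + 0.41×8.91 = 23.58
Denominator = 1×139 + 0.099×17.2 + 0.41×96.3 = 180.2
Vm = 59.6 · log₁₀(0.13085) = 59.6 × (-0.8832) = -52.64 mV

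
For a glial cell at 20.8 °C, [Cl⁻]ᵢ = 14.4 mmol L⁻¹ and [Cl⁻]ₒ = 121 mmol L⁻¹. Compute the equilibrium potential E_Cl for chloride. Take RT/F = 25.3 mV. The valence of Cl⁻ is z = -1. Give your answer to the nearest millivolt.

E = (25.3/z) · ln([Cl⁻]_out/[Cl⁻]_in) with z = -1.
For an anion, dividing by z = -1 reverses the sign.
= (25.3/-1) · ln(121/14.4) = -25.30 · ln(8.403)
= -25.30 · (2.1286) = -53.85 mV

-54 mV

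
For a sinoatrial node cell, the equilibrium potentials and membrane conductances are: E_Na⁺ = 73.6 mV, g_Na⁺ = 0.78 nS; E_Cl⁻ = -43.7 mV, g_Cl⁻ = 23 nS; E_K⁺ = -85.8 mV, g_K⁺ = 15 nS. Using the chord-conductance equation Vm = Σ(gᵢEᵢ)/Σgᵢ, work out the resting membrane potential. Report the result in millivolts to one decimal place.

Σ gᵢEᵢ = 0.78·(73.6) + 23·(-43.7) + 15·(-85.8) = -2234.69
Σ gᵢ = 0.78 + 23 + 15 = 38.78
Vm = -2234.69 / 38.78 = -57.62 mV

-57.6 mV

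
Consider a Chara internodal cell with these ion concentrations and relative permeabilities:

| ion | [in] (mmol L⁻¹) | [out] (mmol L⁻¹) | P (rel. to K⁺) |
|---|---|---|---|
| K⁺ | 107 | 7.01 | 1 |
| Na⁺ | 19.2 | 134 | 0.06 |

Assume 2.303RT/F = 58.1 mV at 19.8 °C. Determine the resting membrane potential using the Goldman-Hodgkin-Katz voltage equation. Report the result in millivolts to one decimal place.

Vm = 58.1 · log₁₀[(Σ P·[cation]ₒ + Σ P·[anion]ᵢ) / (Σ P·[cation]ᵢ + Σ P·[anion]ₒ)]
Numerator = 1×7.01 + 0.06×134 = 15.05
Denominator = 1×107 + 0.06×19.2 = 108.2
Vm = 58.1 · log₁₀(0.13916) = 58.1 × (-0.8565) = -49.76 mV

-49.8 mV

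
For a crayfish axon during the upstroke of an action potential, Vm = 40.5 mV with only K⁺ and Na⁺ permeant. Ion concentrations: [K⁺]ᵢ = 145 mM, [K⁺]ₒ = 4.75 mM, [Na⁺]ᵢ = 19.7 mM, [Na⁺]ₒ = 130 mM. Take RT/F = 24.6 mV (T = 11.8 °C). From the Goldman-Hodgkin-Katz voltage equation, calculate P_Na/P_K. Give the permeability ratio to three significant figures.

Let α = P_Na/P_K. GHK: Vm = 24.6·ln[(Kₒ + α·Naₒ)/(Kᵢ + α·Naᵢ)].
e^(Vm/24.6) = e^(40.5/24.6) = 5.188
So 5.188·(Kᵢ + α·Naᵢ) = Kₒ + α·Naₒ → α = (5.188·145.0 − 4.75) / (130.0 − 5.188·19.7)
α = (752.3 − 4.75) / (130.0 − 102.2) = 747.5/27.8 = 26.89

26.9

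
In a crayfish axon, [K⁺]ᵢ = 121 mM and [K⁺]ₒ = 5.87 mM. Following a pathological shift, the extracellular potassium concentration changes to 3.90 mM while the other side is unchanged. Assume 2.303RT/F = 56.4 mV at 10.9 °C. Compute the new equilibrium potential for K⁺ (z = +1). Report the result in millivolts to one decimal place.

-84.1 mV

After the shift: [K⁺]_out = 3.90, [K⁺]_in = 121 mM.
E_new = (56.4/1)·log₁₀(3.90/121) = 56.40 · (-1.4917) = -84.13 mV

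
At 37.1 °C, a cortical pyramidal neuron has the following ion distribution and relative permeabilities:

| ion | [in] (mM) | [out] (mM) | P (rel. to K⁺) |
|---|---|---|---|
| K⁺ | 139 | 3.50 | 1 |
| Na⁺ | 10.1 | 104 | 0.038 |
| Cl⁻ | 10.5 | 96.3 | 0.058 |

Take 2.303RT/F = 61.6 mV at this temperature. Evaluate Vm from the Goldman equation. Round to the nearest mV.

-77 mV

Vm = 61.6 · log₁₀[(Σ P·[cation]ₒ + Σ P·[anion]ᵢ) / (Σ P·[cation]ᵢ + Σ P·[anion]ₒ)]
Numerator = 1×3.50 + 0.038×104 + 0.058×10.5 = 8.061
Denominator = 1×139 + 0.038×10.1 + 0.058×96.3 = 145
Vm = 61.6 · log₁₀(0.055605) = 61.6 × (-1.2549) = -77.30 mV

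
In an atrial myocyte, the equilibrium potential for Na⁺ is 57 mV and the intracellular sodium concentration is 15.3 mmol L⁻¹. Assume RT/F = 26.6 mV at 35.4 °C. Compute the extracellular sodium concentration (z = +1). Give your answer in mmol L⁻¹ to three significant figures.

Nernst: E = (26.6/1) · ln([out]/[in]), so ln([out]/[in]) = 57.0 × 1 / 26.6 = 2.1429.
[out]/[in] = e^(2.1429) = 8.524.
[out] = 8.524 × 15.3 = 130.4 mmol L⁻¹.

130 mmol L⁻¹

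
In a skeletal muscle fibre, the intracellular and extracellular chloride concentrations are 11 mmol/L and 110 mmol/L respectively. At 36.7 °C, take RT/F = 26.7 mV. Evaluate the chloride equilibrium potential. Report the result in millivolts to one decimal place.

E = (26.7/z) · ln([Cl⁻]_out/[Cl⁻]_in) with z = -1.
For an anion, dividing by z = -1 reverses the sign.
= (26.7/-1) · ln(110/11) = -26.70 · ln(10)
= -26.70 · (2.3026) = -61.48 mV

-61.5 mV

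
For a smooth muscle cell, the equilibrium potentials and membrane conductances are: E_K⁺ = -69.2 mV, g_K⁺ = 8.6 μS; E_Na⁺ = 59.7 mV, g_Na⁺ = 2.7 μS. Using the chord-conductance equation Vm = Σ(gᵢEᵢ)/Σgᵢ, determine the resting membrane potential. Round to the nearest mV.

-38 mV

Σ gᵢEᵢ = 8.6·(-69.2) + 2.7·(59.7) = -433.93
Σ gᵢ = 8.6 + 2.7 = 11.3
Vm = -433.93 / 11.3 = -38.40 mV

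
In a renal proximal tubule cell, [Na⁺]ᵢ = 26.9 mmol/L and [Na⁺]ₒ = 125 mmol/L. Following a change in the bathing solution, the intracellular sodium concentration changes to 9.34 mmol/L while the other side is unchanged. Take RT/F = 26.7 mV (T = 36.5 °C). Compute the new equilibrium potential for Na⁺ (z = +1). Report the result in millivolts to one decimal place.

After the shift: [Na⁺]_out = 125, [Na⁺]_in = 9.34 mmol/L.
E_new = (26.7/1)·ln(125/9.34) = 26.70 · (2.5940) = 69.26 mV

69.3 mV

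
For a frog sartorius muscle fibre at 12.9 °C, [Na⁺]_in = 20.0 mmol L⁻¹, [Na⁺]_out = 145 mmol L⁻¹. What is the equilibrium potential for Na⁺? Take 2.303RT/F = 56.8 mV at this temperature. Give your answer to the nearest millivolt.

E = (56.8/z) · log₁₀([Na⁺]_out/[Na⁺]_in) with z = +1.
= (56.8/1) · log₁₀(145/20.0) = 56.80 · log₁₀(7.25)
= 56.80 · (0.8603) = 48.87 mV

49 mV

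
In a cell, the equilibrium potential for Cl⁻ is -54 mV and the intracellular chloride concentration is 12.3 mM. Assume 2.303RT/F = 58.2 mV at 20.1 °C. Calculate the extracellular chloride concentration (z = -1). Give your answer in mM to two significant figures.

100 mM

Nernst: E = (58.2/-1) · log₁₀([out]/[in]), so log₁₀([out]/[in]) = -54.0 × -1 / 58.2 = 0.9278.
[out]/[in] = 10^(0.9278) = 8.469.
[out] = 8.469 × 12.3 = 104.2 mM.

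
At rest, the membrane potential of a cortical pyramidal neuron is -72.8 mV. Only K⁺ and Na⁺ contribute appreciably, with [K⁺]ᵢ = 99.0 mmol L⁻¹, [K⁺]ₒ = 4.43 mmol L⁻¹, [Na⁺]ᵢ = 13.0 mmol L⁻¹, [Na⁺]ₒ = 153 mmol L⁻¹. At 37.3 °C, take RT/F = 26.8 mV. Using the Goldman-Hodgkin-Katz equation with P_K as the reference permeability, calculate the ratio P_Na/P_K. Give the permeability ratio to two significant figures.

0.014

Let α = P_Na/P_K. GHK: Vm = 26.8·ln[(Kₒ + α·Naₒ)/(Kᵢ + α·Naᵢ)].
e^(Vm/26.8) = e^(-72.8/26.8) = 0.066111
So 0.066111·(Kᵢ + α·Naᵢ) = Kₒ + α·Naₒ → α = (0.066111·99.0 − 4.43) / (153.0 − 0.066111·13.0)
α = (6.545 − 4.43) / (153.0 − 0.8594) = 2.115/152.1 = 0.0139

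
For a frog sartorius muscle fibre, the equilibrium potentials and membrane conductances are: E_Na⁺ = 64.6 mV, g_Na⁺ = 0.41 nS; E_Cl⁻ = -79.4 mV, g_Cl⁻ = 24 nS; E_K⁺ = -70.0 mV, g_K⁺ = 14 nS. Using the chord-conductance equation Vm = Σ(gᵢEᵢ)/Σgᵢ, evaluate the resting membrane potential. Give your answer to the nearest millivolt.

Σ gᵢEᵢ = 0.41·(64.6) + 24·(-79.4) + 14·(-70.0) = -2859.11
Σ gᵢ = 0.41 + 24 + 14 = 38.41
Vm = -2859.11 / 38.41 = -74.44 mV

-74 mV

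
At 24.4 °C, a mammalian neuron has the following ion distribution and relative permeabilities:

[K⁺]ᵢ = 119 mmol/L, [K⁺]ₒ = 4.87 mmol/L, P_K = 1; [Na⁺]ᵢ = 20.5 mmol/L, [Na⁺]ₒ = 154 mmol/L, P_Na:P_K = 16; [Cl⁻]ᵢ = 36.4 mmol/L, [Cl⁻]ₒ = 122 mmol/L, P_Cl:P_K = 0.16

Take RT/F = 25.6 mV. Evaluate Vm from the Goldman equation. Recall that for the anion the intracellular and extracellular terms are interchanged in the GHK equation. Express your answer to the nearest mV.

Vm = 25.6 · ln[(Σ P·[cation]ₒ + Σ P·[anion]ᵢ) / (Σ P·[cation]ᵢ + Σ P·[anion]ₒ)]
Numerator = 1×4.87 + 16×154 + 0.16×36.4 = 2475
Denominator = 1×119 + 16×20.5 + 0.16×122 = 466.5
Vm = 25.6 · ln(5.3046) = 25.6 × (1.6686) = 42.72 mV

43 mV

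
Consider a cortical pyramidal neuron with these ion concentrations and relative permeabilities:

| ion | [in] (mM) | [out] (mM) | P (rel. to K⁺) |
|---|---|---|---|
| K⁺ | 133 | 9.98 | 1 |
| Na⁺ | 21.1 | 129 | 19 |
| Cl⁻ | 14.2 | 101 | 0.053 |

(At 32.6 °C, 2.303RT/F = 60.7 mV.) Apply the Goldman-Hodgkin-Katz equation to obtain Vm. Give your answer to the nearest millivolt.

Vm = 60.7 · log₁₀[(Σ P·[cation]ₒ + Σ P·[anion]ᵢ) / (Σ P·[cation]ᵢ + Σ P·[anion]ₒ)]
Numerator = 1×9.98 + 19×129 + 0.053×14.2 = 2462
Denominator = 1×133 + 19×21.1 + 0.053×101 = 539.3
Vm = 60.7 · log₁₀(4.5651) = 60.7 × (0.6594) = 40.03 mV

40 mV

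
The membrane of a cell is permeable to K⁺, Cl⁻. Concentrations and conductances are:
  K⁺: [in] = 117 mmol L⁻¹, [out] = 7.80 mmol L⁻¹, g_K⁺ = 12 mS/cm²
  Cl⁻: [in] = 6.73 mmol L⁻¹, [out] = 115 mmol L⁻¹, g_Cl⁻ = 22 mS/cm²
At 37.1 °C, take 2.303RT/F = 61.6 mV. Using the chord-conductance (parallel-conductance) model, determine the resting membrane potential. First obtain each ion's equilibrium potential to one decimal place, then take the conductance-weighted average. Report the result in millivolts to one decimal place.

-74.7 mV

E_K⁺ = (61.6/1)·log₁₀(7.80/117) = -72.4 mV
E_Cl⁻ = (61.6/-1)·log₁₀(115/6.73) = -75.9 mV
Vm = (Σ gᵢEᵢ)/(Σ gᵢ) = (12·-72.4 + 22·-75.9) / (12 + 22)
= -2538.60 / 34 = -74.66 mV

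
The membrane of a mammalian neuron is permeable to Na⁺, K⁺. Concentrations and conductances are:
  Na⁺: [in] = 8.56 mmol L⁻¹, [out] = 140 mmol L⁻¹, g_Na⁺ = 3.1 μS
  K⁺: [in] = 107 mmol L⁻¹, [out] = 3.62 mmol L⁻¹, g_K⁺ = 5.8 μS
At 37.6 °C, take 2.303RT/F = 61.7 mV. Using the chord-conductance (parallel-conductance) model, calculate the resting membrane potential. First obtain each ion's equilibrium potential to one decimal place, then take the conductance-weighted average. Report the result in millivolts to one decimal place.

E_Na⁺ = (61.7/1)·log₁₀(140/8.56) = 74.9 mV
E_K⁺ = (61.7/1)·log₁₀(3.62/107) = -90.7 mV
Vm = (Σ gᵢEᵢ)/(Σ gᵢ) = (3.1·74.9 + 5.8·-90.7) / (3.1 + 5.8)
= -293.87 / 8.9 = -33.02 mV

-33.0 mV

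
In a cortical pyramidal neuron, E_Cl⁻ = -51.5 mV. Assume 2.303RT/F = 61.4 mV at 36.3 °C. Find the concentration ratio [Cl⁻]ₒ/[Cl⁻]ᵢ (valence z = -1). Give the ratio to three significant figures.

log₁₀([out]/[in]) = E·z/(61.4) = -51.5 × -1 / 61.4 = 0.8388
[out]/[in] = 10^(0.8388) = 6.899

6.90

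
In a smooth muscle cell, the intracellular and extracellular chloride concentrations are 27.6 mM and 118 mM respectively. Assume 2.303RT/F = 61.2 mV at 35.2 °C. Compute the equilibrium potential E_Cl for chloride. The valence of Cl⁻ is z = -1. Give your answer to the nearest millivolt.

E = (61.2/z) · log₁₀([Cl⁻]_out/[Cl⁻]_in) with z = -1.
For an anion, dividing by z = -1 reverses the sign.
= (61.2/-1) · log₁₀(118/27.6) = -61.20 · log₁₀(4.275)
= -61.20 · (0.6310) = -38.62 mV

-39 mV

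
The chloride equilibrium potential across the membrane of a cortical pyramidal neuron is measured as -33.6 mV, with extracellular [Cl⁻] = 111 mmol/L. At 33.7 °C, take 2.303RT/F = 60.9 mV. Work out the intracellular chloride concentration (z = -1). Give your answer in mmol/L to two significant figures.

Nernst: E = (60.9/-1) · log₁₀([out]/[in]), so log₁₀([out]/[in]) = -33.6 × -1 / 60.9 = 0.5517.
[out]/[in] = 10^(0.5517) = 3.562.
[in] = 111 / 3.562 = 31.16 mmol/L.

31 mmol/L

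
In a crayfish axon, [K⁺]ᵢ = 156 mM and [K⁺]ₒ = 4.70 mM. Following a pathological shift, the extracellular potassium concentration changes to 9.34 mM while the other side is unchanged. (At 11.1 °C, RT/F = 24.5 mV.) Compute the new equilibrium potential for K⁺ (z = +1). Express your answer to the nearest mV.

After the shift: [K⁺]_out = 9.34, [K⁺]_in = 156 mM.
E_new = (24.5/1)·ln(9.34/156) = 24.50 · (-2.8155) = -68.98 mV

-69 mV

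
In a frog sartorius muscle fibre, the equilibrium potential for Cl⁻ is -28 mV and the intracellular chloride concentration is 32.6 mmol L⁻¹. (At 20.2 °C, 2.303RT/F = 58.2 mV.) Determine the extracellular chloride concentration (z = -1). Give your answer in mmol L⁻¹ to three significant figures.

Nernst: E = (58.2/-1) · log₁₀([out]/[in]), so log₁₀([out]/[in]) = -28.0 × -1 / 58.2 = 0.4811.
[out]/[in] = 10^(0.4811) = 3.028.
[out] = 3.028 × 32.6 = 98.7 mmol L⁻¹.

98.7 mmol L⁻¹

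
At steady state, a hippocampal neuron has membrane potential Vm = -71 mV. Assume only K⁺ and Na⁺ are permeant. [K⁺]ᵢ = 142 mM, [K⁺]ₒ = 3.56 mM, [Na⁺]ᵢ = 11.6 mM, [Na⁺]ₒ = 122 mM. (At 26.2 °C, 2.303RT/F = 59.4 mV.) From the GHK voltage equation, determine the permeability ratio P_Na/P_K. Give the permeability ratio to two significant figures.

0.045

Let α = P_Na/P_K. GHK: Vm = 59.4·log₁₀[(Kₒ + α·Naₒ)/(Kᵢ + α·Naᵢ)].
10^(Vm/59.4) = 10^(-71.0/59.4) = 0.063784
So 0.063784·(Kᵢ + α·Naᵢ) = Kₒ + α·Naₒ → α = (0.063784·142.0 − 3.56) / (122.0 − 0.063784·11.6)
α = (9.057 − 3.56) / (122.0 − 0.7399) = 5.497/121.3 = 0.04534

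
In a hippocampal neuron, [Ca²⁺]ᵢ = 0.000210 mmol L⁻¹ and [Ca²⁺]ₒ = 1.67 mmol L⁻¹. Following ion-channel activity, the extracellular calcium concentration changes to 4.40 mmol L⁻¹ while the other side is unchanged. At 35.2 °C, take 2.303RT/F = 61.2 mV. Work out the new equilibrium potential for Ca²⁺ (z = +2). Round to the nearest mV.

132 mV

After the shift: [Ca²⁺]_out = 4.40, [Ca²⁺]_in = 0.000210 mmol L⁻¹.
E_new = (61.2/2)·log₁₀(4.40/0.000210) = 30.60 · (4.3212) = 132.23 mV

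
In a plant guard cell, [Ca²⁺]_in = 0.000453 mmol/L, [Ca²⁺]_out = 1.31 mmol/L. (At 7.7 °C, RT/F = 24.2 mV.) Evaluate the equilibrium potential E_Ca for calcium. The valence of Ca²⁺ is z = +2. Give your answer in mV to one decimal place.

E = (24.2/z) · ln([Ca²⁺]_out/[Ca²⁺]_in) with z = +2.
= (24.2/2) · ln(1.31/0.000453) = 12.10 · ln(2892)
= 12.10 · (7.9696) = 96.43 mV

96.4 mV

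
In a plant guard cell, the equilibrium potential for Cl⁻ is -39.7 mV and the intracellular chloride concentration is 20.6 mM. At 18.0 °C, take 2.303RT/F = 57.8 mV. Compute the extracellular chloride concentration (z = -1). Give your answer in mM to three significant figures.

100 mM

Nernst: E = (57.8/-1) · log₁₀([out]/[in]), so log₁₀([out]/[in]) = -39.7 × -1 / 57.8 = 0.6869.
[out]/[in] = 10^(0.6869) = 4.862.
[out] = 4.862 × 20.6 = 100.2 mM.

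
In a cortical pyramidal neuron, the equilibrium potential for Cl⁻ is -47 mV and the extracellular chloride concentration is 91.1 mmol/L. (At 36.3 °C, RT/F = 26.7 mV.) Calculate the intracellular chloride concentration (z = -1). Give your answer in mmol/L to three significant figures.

15.7 mmol/L

Nernst: E = (26.7/-1) · ln([out]/[in]), so ln([out]/[in]) = -47.0 × -1 / 26.7 = 1.7603.
[out]/[in] = e^(1.7603) = 5.814.
[in] = 91.1 / 5.814 = 15.67 mmol/L.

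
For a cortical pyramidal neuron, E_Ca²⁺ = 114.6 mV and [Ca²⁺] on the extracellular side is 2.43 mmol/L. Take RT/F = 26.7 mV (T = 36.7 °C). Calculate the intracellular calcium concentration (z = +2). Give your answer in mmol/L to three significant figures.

Nernst: E = (26.7/2) · ln([out]/[in]), so ln([out]/[in]) = 114.6 × 2 / 26.7 = 8.5843.
[out]/[in] = e^(8.5843) = 5347.
[in] = 2.43 / 5347 = 0.0004545 mmol/L.

0.000454 mmol/L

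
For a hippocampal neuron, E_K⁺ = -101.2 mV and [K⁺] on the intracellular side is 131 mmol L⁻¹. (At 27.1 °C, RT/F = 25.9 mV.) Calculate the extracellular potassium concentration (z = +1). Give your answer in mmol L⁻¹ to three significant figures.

Nernst: E = (25.9/1) · ln([out]/[in]), so ln([out]/[in]) = -101.2 × 1 / 25.9 = -3.9073.
[out]/[in] = e^(-3.9073) = 0.02009.
[out] = 0.02009 × 131 = 2.632 mmol L⁻¹.

2.63 mmol L⁻¹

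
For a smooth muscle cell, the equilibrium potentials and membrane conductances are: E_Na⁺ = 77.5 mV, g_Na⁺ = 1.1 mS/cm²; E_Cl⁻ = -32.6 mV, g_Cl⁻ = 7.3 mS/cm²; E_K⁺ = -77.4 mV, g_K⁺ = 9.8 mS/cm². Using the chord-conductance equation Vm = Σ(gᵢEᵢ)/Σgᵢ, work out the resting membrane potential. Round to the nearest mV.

Σ gᵢEᵢ = 1.1·(77.5) + 7.3·(-32.6) + 9.8·(-77.4) = -911.25
Σ gᵢ = 1.1 + 7.3 + 9.8 = 18.2
Vm = -911.25 / 18.2 = -50.07 mV

-50 mV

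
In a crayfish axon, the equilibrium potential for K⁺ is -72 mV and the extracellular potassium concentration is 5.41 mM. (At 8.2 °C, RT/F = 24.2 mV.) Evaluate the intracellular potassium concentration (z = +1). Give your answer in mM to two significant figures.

110 mM

Nernst: E = (24.2/1) · ln([out]/[in]), so ln([out]/[in]) = -72.0 × 1 / 24.2 = -2.9752.
[out]/[in] = e^(-2.9752) = 0.05104.
[in] = 5.41 / 0.05104 = 106 mM.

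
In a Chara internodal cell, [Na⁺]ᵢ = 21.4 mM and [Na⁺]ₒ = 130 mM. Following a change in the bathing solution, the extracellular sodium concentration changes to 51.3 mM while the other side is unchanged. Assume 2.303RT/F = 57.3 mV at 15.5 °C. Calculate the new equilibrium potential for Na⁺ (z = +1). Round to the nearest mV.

22 mV

After the shift: [Na⁺]_out = 51.3, [Na⁺]_in = 21.4 mM.
E_new = (57.3/1)·log₁₀(51.3/21.4) = 57.30 · (0.3797) = 21.76 mV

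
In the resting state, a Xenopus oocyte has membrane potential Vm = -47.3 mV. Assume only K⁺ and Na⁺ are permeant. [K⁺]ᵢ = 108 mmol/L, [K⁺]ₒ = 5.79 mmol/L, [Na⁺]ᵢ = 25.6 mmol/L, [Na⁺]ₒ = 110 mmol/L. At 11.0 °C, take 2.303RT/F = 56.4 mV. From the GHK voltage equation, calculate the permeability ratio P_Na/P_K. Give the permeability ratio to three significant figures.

Let α = P_Na/P_K. GHK: Vm = 56.4·log₁₀[(Kₒ + α·Naₒ)/(Kᵢ + α·Naᵢ)].
10^(Vm/56.4) = 10^(-47.3/56.4) = 0.14499
So 0.14499·(Kᵢ + α·Naᵢ) = Kₒ + α·Naₒ → α = (0.14499·108.0 − 5.79) / (110.0 − 0.14499·25.6)
α = (15.66 − 5.79) / (110.0 − 3.712) = 9.869/106.3 = 0.09285

0.0929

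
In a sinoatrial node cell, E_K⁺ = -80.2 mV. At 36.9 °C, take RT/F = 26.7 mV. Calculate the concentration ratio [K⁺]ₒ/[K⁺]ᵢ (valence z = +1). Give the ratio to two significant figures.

ln([out]/[in]) = E·z/(26.7) = -80.2 × 1 / 26.7 = -3.0037
[out]/[in] = e^(-3.0037) = 0.0496

0.050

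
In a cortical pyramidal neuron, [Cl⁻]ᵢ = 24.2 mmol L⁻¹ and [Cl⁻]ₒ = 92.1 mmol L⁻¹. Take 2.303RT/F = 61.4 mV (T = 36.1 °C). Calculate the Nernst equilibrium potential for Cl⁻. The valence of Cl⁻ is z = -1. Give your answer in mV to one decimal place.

E = (61.4/z) · log₁₀([Cl⁻]_out/[Cl⁻]_in) with z = -1.
For an anion, dividing by z = -1 reverses the sign.
= (61.4/-1) · log₁₀(92.1/24.2) = -61.40 · log₁₀(3.806)
= -61.40 · (0.5804) = -35.64 mV

-35.6 mV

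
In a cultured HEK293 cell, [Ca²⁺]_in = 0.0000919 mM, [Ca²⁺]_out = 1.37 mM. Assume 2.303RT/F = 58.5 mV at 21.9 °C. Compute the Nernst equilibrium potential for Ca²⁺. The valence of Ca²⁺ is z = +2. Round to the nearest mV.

E = (58.5/z) · log₁₀([Ca²⁺]_out/[Ca²⁺]_in) with z = +2.
= (58.5/2) · log₁₀(1.37/0.0000919) = 29.25 · log₁₀(1.491e+04)
= 29.25 · (4.1734) = 122.07 mV

122 mV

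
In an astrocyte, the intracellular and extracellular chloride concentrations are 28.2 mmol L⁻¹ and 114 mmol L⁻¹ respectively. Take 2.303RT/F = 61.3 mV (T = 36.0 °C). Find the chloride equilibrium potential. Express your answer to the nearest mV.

E = (61.3/z) · log₁₀([Cl⁻]_out/[Cl⁻]_in) with z = -1.
For an anion, dividing by z = -1 reverses the sign.
= (61.3/-1) · log₁₀(114/28.2) = -61.30 · log₁₀(4.043)
= -61.30 · (0.6067) = -37.19 mV

-37 mV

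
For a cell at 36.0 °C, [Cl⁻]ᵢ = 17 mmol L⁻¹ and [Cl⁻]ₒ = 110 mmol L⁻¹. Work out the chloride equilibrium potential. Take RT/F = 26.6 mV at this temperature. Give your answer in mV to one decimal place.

E = (26.6/z) · ln([Cl⁻]_out/[Cl⁻]_in) with z = -1.
For an anion, dividing by z = -1 reverses the sign.
= (26.6/-1) · ln(110/17) = -26.60 · ln(6.471)
= -26.60 · (1.8673) = -49.67 mV

-49.7 mV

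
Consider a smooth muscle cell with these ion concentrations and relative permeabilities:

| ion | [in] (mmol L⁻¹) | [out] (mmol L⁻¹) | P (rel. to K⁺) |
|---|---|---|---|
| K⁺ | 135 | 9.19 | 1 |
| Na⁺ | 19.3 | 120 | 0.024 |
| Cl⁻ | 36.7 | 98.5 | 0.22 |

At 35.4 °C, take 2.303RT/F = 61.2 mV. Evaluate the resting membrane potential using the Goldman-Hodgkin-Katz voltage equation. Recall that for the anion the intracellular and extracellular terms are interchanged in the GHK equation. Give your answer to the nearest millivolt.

Vm = 61.2 · log₁₀[(Σ P·[cation]ₒ + Σ P·[anion]ᵢ) / (Σ P·[cation]ᵢ + Σ P·[anion]ₒ)]
Numerator = 1×9.19 + 0.024×120 + 0.22×36.7 = 20.14
Denominator = 1×135 + 0.024×19.3 + 0.22×98.5 = 157.1
Vm = 61.2 · log₁₀(0.1282) = 61.2 × (-0.8921) = -54.60 mV

-55 mV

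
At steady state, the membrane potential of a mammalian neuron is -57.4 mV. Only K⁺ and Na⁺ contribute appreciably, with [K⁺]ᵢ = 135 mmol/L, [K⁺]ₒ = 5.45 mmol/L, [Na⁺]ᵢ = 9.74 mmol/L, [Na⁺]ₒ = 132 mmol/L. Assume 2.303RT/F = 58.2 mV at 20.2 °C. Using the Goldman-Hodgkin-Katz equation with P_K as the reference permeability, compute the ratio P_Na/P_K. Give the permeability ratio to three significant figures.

0.0648

Let α = P_Na/P_K. GHK: Vm = 58.2·log₁₀[(Kₒ + α·Naₒ)/(Kᵢ + α·Naᵢ)].
10^(Vm/58.2) = 10^(-57.4/58.2) = 0.10322
So 0.10322·(Kᵢ + α·Naᵢ) = Kₒ + α·Naₒ → α = (0.10322·135.0 − 5.45) / (132.0 − 0.10322·9.74)
α = (13.93 − 5.45) / (132.0 − 1.005) = 8.484/131 = 0.06477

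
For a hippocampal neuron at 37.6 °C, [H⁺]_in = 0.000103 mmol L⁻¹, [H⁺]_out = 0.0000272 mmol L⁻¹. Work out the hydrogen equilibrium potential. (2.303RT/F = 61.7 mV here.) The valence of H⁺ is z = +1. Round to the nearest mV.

-36 mV

E = (61.7/z) · log₁₀([H⁺]_out/[H⁺]_in) with z = +1.
= (61.7/1) · log₁₀(0.0000272/0.000103) = 61.70 · log₁₀(0.2641)
= 61.70 · (-0.5783) = -35.68 mV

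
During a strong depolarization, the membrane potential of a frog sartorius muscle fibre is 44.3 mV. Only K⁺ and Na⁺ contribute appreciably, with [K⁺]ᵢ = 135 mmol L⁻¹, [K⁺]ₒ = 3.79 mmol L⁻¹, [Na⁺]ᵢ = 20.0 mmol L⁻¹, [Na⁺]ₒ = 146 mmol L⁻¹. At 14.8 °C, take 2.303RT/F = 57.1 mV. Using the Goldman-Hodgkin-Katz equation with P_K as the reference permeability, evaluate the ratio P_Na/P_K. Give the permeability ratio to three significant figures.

Let α = P_Na/P_K. GHK: Vm = 57.1·log₁₀[(Kₒ + α·Naₒ)/(Kᵢ + α·Naᵢ)].
10^(Vm/57.1) = 10^(44.3/57.1) = 5.968
So 5.968·(Kᵢ + α·Naᵢ) = Kₒ + α·Naₒ → α = (5.968·135.0 − 3.79) / (146.0 − 5.968·20.0)
α = (805.7 − 3.79) / (146.0 − 119.4) = 801.9/26.64 = 30.1

30.1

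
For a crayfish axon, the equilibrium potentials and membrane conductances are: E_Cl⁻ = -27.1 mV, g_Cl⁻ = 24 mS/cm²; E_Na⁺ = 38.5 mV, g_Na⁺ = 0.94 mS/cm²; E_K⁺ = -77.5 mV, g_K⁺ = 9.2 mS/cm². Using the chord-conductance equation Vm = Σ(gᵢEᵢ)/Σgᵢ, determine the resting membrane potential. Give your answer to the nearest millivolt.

Σ gᵢEᵢ = 24·(-27.1) + 0.94·(38.5) + 9.2·(-77.5) = -1327.21
Σ gᵢ = 24 + 0.94 + 9.2 = 34.14
Vm = -1327.21 / 34.14 = -38.88 mV

-39 mV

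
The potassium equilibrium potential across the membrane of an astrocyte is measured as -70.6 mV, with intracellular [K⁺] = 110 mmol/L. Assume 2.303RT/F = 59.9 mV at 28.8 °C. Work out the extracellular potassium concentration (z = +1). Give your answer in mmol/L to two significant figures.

7.3 mmol/L

Nernst: E = (59.9/1) · log₁₀([out]/[in]), so log₁₀([out]/[in]) = -70.6 × 1 / 59.9 = -1.1786.
[out]/[in] = 10^(-1.1786) = 0.06628.
[out] = 0.06628 × 110 = 7.291 mmol/L.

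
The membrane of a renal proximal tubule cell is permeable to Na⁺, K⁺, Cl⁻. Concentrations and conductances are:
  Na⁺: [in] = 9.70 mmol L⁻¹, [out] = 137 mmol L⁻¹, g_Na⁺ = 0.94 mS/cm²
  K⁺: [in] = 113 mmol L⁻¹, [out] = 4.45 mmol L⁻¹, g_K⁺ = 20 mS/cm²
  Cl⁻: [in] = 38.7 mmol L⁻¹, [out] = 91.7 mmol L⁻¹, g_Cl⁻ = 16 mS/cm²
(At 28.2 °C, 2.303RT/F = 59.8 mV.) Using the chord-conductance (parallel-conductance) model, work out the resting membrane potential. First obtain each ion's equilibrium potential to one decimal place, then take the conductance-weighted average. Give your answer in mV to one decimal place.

-53.4 mV

E_Na⁺ = (59.8/1)·log₁₀(137/9.70) = 68.8 mV
E_K⁺ = (59.8/1)·log₁₀(4.45/113) = -84.0 mV
E_Cl⁻ = (59.8/-1)·log₁₀(91.7/38.7) = -22.4 mV
Vm = (Σ gᵢEᵢ)/(Σ gᵢ) = (0.94·68.8 + 20·-84.0 + 16·-22.4) / (0.94 + 20 + 16)
= -1973.73 / 36.94 = -53.43 mV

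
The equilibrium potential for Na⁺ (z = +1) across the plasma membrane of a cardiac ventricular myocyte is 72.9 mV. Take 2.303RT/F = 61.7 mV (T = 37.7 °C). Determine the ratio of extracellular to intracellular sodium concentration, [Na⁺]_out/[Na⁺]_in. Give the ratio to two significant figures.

log₁₀([out]/[in]) = E·z/(61.7) = 72.9 × 1 / 61.7 = 1.1815
[out]/[in] = 10^(1.1815) = 15.19

15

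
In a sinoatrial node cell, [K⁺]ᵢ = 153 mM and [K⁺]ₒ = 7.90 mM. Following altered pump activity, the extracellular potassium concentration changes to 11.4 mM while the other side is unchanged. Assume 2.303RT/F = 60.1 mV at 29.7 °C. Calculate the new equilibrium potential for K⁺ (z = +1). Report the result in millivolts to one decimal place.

After the shift: [K⁺]_out = 11.4, [K⁺]_in = 153 mM.
E_new = (60.1/1)·log₁₀(11.4/153) = 60.10 · (-1.1278) = -67.78 mV

-67.8 mV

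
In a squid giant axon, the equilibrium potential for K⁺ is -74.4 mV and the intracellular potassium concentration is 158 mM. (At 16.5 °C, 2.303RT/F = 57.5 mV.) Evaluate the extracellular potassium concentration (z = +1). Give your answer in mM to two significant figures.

8.0 mM

Nernst: E = (57.5/1) · log₁₀([out]/[in]), so log₁₀([out]/[in]) = -74.4 × 1 / 57.5 = -1.2939.
[out]/[in] = 10^(-1.2939) = 0.05083.
[out] = 0.05083 × 158 = 8.031 mM.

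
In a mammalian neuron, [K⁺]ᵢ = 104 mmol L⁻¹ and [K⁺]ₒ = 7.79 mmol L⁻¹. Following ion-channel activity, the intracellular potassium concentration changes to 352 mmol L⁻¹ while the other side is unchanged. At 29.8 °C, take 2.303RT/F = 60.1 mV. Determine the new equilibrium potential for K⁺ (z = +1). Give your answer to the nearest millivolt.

After the shift: [K⁺]_out = 7.79, [K⁺]_in = 352 mmol L⁻¹.
E_new = (60.1/1)·log₁₀(7.79/352) = 60.10 · (-1.6550) = -99.47 mV

-99 mV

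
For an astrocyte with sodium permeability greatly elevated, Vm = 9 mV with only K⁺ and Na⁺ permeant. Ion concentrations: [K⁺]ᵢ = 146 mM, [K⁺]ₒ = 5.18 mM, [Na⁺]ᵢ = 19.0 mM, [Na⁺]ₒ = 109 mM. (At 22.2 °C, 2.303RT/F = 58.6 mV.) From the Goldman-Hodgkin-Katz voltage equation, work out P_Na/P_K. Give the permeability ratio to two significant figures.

Let α = P_Na/P_K. GHK: Vm = 58.6·log₁₀[(Kₒ + α·Naₒ)/(Kᵢ + α·Naᵢ)].
10^(Vm/58.6) = 10^(9.0/58.6) = 1.4242
So 1.4242·(Kᵢ + α·Naᵢ) = Kₒ + α·Naₒ → α = (1.4242·146.0 − 5.18) / (109.0 − 1.4242·19.0)
α = (207.9 − 5.18) / (109.0 − 27.06) = 202.8/81.94 = 2.475

2.5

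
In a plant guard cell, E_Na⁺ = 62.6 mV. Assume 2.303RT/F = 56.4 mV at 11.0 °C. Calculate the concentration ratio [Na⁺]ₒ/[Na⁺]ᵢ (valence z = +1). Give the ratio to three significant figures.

12.9

log₁₀([out]/[in]) = E·z/(56.4) = 62.6 × 1 / 56.4 = 1.1099
[out]/[in] = 10^(1.1099) = 12.88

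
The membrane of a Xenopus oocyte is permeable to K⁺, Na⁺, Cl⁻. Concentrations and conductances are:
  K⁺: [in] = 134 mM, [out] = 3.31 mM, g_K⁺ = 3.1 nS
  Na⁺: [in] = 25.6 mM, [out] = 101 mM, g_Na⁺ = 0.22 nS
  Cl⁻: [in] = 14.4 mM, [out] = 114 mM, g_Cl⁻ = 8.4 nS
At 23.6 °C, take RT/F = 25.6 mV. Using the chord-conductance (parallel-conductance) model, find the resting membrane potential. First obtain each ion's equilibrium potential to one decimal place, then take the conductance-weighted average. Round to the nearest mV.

-62 mV

E_K⁺ = (25.6/1)·ln(3.31/134) = -94.7 mV
E_Na⁺ = (25.6/1)·ln(101/25.6) = 35.1 mV
E_Cl⁻ = (25.6/-1)·ln(114/14.4) = -53.0 mV
Vm = (Σ gᵢEᵢ)/(Σ gᵢ) = (3.1·-94.7 + 0.22·35.1 + 8.4·-53.0) / (3.1 + 0.22 + 8.4)
= -731.05 / 11.72 = -62.38 mV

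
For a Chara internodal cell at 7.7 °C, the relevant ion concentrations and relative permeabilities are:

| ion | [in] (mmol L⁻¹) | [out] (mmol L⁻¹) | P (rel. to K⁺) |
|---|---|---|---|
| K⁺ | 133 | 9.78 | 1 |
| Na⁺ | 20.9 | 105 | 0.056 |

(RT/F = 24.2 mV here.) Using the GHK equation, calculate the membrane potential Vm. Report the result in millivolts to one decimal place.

-52.0 mV

Vm = 24.2 · ln[(Σ P·[cation]ₒ + Σ P·[anion]ᵢ) / (Σ P·[cation]ᵢ + Σ P·[anion]ₒ)]
Numerator = 1×9.78 + 0.056×105 = 15.66
Denominator = 1×133 + 0.056×20.9 = 134.2
Vm = 24.2 · ln(0.11672) = 24.2 × (-2.1480) = -51.98 mV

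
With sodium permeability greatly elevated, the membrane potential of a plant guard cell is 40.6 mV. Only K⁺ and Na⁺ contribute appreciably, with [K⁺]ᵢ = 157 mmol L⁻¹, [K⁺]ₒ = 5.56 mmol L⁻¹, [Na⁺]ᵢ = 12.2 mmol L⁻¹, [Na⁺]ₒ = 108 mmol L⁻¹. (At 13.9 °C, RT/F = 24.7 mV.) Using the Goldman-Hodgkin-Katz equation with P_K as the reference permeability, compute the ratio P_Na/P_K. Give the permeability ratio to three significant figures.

18.0

Let α = P_Na/P_K. GHK: Vm = 24.7·ln[(Kₒ + α·Naₒ)/(Kᵢ + α·Naᵢ)].
e^(Vm/24.7) = e^(40.6/24.7) = 5.1744
So 5.1744·(Kᵢ + α·Naᵢ) = Kₒ + α·Naₒ → α = (5.1744·157.0 − 5.56) / (108.0 − 5.1744·12.2)
α = (812.4 − 5.56) / (108.0 − 63.13) = 806.8/44.87 = 17.98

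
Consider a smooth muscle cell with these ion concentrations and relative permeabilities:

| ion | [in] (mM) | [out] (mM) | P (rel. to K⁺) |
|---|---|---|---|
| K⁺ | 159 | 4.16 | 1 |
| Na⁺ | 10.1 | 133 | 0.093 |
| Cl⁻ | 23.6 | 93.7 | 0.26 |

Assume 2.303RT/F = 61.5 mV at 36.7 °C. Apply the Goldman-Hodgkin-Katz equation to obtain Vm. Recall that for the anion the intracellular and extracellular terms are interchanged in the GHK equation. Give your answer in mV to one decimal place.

-56.0 mV

Vm = 61.5 · log₁₀[(Σ P·[cation]ₒ + Σ P·[anion]ᵢ) / (Σ P·[cation]ᵢ + Σ P·[anion]ₒ)]
Numerator = 1×4.16 + 0.093×133 + 0.26×23.6 = 22.66
Denominator = 1×159 + 0.093×10.1 + 0.26×93.7 = 184.3
Vm = 61.5 · log₁₀(0.12298) = 61.5 × (-0.9102) = -55.98 mV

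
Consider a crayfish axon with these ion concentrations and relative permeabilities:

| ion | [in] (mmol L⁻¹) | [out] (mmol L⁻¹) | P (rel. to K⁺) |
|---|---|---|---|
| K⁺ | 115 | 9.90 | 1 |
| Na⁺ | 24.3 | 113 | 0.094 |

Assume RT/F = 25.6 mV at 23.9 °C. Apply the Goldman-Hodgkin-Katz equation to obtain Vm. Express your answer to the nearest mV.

-45 mV

Vm = 25.6 · ln[(Σ P·[cation]ₒ + Σ P·[anion]ᵢ) / (Σ P·[cation]ᵢ + Σ P·[anion]ₒ)]
Numerator = 1×9.90 + 0.094×113 = 20.52
Denominator = 1×115 + 0.094×24.3 = 117.3
Vm = 25.6 · ln(0.17498) = 25.6 × (-1.7431) = -44.62 mV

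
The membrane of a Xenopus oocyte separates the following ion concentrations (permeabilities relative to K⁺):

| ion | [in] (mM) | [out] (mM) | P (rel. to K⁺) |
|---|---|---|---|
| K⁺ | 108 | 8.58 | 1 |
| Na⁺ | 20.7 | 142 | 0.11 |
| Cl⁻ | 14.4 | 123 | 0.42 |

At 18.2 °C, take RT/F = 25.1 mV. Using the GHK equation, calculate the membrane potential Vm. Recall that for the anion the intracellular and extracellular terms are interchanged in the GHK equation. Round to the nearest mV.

-42 mV

Vm = 25.1 · ln[(Σ P·[cation]ₒ + Σ P·[anion]ᵢ) / (Σ P·[cation]ᵢ + Σ P·[anion]ₒ)]
Numerator = 1×8.58 + 0.11×142 + 0.42×14.4 = 30.25
Denominator = 1×108 + 0.11×20.7 + 0.42×123 = 161.9
Vm = 25.1 · ln(0.18679) = 25.1 × (-1.6778) = -42.11 mV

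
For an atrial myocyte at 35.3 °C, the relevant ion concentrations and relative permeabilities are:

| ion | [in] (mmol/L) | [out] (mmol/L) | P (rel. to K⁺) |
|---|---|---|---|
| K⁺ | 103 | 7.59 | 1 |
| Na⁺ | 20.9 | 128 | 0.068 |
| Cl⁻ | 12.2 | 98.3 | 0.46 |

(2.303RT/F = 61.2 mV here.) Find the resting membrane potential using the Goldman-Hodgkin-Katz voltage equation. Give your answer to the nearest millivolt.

-51 mV

Vm = 61.2 · log₁₀[(Σ P·[cation]ₒ + Σ P·[anion]ᵢ) / (Σ P·[cation]ᵢ + Σ P·[anion]ₒ)]
Numerator = 1×7.59 + 0.068×128 + 0.46×12.2 = 21.91
Denominator = 1×103 + 0.068×20.9 + 0.46×98.3 = 149.6
Vm = 61.2 · log₁₀(0.14639) = 61.2 × (-0.8345) = -51.07 mV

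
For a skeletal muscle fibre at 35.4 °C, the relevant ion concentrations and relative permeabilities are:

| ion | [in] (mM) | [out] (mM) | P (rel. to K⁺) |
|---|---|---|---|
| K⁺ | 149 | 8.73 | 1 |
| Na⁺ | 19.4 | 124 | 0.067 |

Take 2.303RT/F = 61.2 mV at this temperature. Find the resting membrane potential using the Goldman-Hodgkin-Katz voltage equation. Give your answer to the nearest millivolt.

-58 mV

Vm = 61.2 · log₁₀[(Σ P·[cation]ₒ + Σ P·[anion]ᵢ) / (Σ P·[cation]ᵢ + Σ P·[anion]ₒ)]
Numerator = 1×8.73 + 0.067×124 = 17.04
Denominator = 1×149 + 0.067×19.4 = 150.3
Vm = 61.2 · log₁₀(0.11336) = 61.2 × (-0.9455) = -57.87 mV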